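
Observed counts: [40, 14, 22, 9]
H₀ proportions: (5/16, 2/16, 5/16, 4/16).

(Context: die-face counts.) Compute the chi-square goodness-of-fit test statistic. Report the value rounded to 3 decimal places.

test statistic = 15.715

n = 85; E_i = n·p_i = [26.56, 10.62, 26.56, 21.25]
χ² = (40−26.56)²/26.56 + (14−10.62)²/10.62 + (22−26.56)²/26.56 + (9−21.25)²/21.25 = 15.7153
df = 3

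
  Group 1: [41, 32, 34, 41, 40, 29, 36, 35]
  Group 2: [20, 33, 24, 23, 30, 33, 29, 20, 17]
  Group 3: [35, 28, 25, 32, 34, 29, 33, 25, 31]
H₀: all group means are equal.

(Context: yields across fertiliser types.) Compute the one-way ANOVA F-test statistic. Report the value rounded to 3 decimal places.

test statistic = 10.210

Group means [36.00, 25.44, 30.22], grand mean 30.346
SSB = Σnᵢ(x̄ᵢ−x̄)² = 472.107; SSW = ΣΣ(x−x̄ᵢ)² = 531.778
MSB = 472.107/2 = 236.0534; MSW = 531.778/23 = 23.1208
F = MSB/MSW = 10.2096
df = (2, 23)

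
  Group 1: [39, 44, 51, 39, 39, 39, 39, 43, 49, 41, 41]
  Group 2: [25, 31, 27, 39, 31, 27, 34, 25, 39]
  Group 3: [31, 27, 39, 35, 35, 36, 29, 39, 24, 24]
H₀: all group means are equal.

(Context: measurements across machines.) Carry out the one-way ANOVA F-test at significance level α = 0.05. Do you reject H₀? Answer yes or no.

reject H₀: yes

Group means [42.18, 30.89, 31.90], grand mean 35.367
SSB = Σnᵢ(x̄ᵢ−x̄)² = 811.541; SSW = ΣΣ(x−x̄ᵢ)² = 717.425
MSB = 811.541/2 = 405.7707; MSW = 717.425/27 = 26.5713
F = MSB/MSW = 15.2710
df = (2, 27)
p-value (upper-tail) = 0.00004
At α=0.05: p < α → reject H₀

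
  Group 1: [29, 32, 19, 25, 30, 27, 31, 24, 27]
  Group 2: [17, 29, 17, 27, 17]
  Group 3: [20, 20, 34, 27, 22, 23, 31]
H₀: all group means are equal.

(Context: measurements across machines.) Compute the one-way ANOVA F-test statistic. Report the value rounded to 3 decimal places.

test statistic = 2.049

Group means [27.11, 21.40, 25.29], grand mean 25.143
SSB = Σnᵢ(x̄ᵢ−x̄)² = 105.054; SSW = ΣΣ(x−x̄ᵢ)² = 461.517
MSB = 105.054/2 = 52.5270; MSW = 461.517/18 = 25.6399
F = MSB/MSW = 2.0486
df = (2, 18)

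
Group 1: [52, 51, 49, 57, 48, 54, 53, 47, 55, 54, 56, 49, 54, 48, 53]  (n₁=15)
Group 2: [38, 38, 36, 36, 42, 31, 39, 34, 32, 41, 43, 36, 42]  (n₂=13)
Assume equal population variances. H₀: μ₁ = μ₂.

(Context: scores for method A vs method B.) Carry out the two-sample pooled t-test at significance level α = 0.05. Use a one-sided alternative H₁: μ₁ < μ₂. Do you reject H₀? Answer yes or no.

reject H₀: no

x̄₁=52.000, s₁=3.162, n₁=15
x̄₂=37.538, s₂=3.843, n₂=13
s_p² = [14·3.162² + 12·3.843²]/26 = 12.2012
SE = √(s_p²·(1/15+1/13)) = 1.3236
t = (52.000−37.538)/1.3236 = 10.9258
df = 26
p-value (one-sided, H₁ less) = 1.00000
At α=0.05: p ≥ α → fail to reject H₀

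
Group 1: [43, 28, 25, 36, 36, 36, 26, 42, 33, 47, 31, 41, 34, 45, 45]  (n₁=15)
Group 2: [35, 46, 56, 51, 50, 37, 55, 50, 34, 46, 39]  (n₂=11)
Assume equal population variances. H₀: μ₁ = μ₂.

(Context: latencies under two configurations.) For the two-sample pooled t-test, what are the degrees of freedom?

degrees of freedom = 24

df = n₁ + n₂ − 2 = 15 + 11 − 2 = 24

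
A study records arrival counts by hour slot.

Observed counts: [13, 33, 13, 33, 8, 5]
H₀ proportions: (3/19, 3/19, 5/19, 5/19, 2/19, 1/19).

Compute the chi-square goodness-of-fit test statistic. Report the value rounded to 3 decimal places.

n = 105; E_i = n·p_i = [16.58, 16.58, 27.63, 27.63, 11.05, 5.53]
χ² = (13−16.58)²/16.58 + (33−16.58)²/16.58 + (13−27.63)²/27.63 + (33−27.63)²/27.63 + (8−11.05)²/11.05 + (5−5.53)²/5.53 = 26.7213
df = 5

test statistic = 26.721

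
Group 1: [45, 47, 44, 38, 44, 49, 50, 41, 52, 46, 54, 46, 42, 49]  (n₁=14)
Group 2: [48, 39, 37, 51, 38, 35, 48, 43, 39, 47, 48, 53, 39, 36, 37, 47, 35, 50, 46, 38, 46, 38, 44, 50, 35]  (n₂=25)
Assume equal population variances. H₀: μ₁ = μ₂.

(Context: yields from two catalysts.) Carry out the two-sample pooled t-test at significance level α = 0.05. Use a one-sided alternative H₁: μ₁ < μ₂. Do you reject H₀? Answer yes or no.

reject H₀: no

x̄₁=46.214, s₁=4.371, n₁=14
x̄₂=42.680, s₂=5.850, n₂=25
s_p² = [13·4.371² + 24·5.850²]/37 = 28.9134
SE = √(s_p²·(1/14+1/25)) = 1.7949
t = (46.214−42.680)/1.7949 = 1.9690
df = 37
p-value (one-sided, H₁ less) = 0.97176
At α=0.05: p ≥ α → fail to reject H₀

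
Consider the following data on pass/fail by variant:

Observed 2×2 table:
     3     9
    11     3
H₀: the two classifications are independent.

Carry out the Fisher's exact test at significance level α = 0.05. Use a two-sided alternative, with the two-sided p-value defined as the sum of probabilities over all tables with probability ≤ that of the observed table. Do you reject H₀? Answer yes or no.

reject H₀: yes

Margins: r₁=12, r₂=14, c₁=14, c₂=12, n=26
p_obs = C(12,3)·C(14,11)/C(26,14); sum pmf over tables with pmf ≤ p_obs
p-value (two-sided) = 0.01623
At α=0.05: p < α → reject H₀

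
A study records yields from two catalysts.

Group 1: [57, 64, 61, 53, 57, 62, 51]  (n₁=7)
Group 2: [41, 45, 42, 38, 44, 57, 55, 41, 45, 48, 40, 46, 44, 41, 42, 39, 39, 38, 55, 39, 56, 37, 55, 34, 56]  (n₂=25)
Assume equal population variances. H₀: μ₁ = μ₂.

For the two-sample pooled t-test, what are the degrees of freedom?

degrees of freedom = 30

df = n₁ + n₂ − 2 = 7 + 25 − 2 = 30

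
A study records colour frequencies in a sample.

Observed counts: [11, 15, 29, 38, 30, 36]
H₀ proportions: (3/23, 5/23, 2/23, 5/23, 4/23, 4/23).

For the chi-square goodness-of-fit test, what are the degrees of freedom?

degrees of freedom = 5

df = k − 1 = 6 − 1 = 5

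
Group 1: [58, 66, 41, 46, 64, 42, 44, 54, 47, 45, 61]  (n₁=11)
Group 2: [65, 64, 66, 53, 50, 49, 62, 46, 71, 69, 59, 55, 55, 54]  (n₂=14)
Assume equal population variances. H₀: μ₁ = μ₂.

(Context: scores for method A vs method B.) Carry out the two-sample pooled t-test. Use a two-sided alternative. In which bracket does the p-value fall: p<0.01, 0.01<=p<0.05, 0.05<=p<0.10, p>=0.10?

x̄₁=51.636, s₁=9.244, n₁=11
x̄₂=58.429, s₂=7.852, n₂=14
s_p² = [10·9.244² + 13·7.852²]/23 = 71.9989
SE = √(s_p²·(1/11+1/14)) = 3.4188
t = (51.636−58.429)/3.4188 = -1.9867
df = 23
p-value (two-sided) = 0.05899
→ bracket: 0.05<=p<0.10

p-value bracket: 0.05<=p<0.10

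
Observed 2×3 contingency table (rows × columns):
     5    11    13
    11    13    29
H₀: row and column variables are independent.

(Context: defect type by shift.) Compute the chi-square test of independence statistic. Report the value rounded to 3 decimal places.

Row totals [29, 53], col totals [16, 24, 42], n=82
χ² = (5−5.66)²/5.66 + (11−8.49)²/8.49 + (13−14.85)²/14.85 + (11−10.34)²/10.34 + (13−15.51)²/15.51 + (29−27.15)²/27.15 = 1.6269
df = 2

test statistic = 1.627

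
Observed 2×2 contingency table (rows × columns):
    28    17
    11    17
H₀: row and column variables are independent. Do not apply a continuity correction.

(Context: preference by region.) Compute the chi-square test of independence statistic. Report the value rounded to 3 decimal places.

test statistic = 3.649

Row totals [45, 28], col totals [39, 34], n=73
χ² = (28−24.04)²/24.04 + (17−20.96)²/20.96 + (11−14.96)²/14.96 + (17−13.04)²/13.04 = 3.6493
df = 1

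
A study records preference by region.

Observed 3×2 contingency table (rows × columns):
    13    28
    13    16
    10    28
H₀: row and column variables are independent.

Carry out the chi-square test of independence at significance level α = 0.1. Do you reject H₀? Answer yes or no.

reject H₀: no

Row totals [41, 29, 38], col totals [36, 72], n=108
χ² = (13−13.67)²/13.67 + (28−27.33)²/27.33 + (13−9.67)²/9.67 + (16−19.33)²/19.33 + (10−12.67)²/12.67 + (28−25.33)²/25.33 = 2.6150
df = 2
p-value (upper-tail) = 0.27049
At α=0.1: p ≥ α → fail to reject H₀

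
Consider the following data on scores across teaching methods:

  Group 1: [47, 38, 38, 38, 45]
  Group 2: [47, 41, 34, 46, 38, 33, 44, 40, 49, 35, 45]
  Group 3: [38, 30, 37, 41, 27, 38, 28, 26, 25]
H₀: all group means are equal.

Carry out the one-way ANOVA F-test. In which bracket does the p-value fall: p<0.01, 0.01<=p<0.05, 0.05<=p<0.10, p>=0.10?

p-value bracket: p<0.01

Group means [41.20, 41.09, 32.22], grand mean 37.920
SSB = Σnᵢ(x̄ᵢ−x̄)² = 456.575; SSW = ΣΣ(x−x̄ᵢ)² = 695.265
MSB = 456.575/2 = 228.2877; MSW = 695.265/22 = 31.6029
F = MSB/MSW = 7.2236
df = (2, 22)
p-value (upper-tail) = 0.00388
→ bracket: p<0.01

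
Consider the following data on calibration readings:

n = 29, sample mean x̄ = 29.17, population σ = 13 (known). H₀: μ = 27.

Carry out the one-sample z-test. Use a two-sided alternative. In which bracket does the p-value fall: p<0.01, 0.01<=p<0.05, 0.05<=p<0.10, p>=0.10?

p-value bracket: p>=0.10

SE = σ/√n = 13/√29 = 2.4140
z = (x̄−μ₀)/SE = (29.17−27)/2.4140 = 0.8989
p-value (two-sided) = 0.36870
→ bracket: p>=0.10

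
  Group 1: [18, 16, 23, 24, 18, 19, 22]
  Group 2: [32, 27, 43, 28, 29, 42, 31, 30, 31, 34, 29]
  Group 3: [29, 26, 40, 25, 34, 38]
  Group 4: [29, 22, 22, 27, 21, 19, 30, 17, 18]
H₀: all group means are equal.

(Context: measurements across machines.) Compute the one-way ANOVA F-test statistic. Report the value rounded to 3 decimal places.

Group means [20.00, 32.36, 32.00, 22.78], grand mean 27.061
SSB = Σnᵢ(x̄ᵢ−x̄)² = 969.778; SSW = ΣΣ(x−x̄ᵢ)² = 724.101
MSB = 969.778/3 = 323.2593; MSW = 724.101/29 = 24.9690
F = MSB/MSW = 12.9464
df = (3, 29)

test statistic = 12.946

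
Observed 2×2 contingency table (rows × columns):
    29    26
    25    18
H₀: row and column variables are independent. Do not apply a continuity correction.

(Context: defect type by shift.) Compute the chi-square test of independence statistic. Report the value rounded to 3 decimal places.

test statistic = 0.286

Row totals [55, 43], col totals [54, 44], n=98
χ² = (29−30.31)²/30.31 + (26−24.69)²/24.69 + (25−23.69)²/23.69 + (18−19.31)²/19.31 = 0.2857
df = 1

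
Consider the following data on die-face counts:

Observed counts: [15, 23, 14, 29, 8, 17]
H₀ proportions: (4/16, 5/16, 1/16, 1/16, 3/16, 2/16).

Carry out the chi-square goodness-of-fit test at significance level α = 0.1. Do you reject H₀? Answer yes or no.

reject H₀: yes

n = 106; E_i = n·p_i = [26.50, 33.12, 6.62, 6.62, 19.88, 13.25]
χ² = (15−26.50)²/26.50 + (23−33.12)²/33.12 + (14−6.62)²/6.62 + (29−6.62)²/6.62 + (8−19.88)²/19.88 + (17−13.25)²/13.25 = 100.0201
df = 5
p-value (upper-tail) = 0.00000
At α=0.1: p < α → reject H₀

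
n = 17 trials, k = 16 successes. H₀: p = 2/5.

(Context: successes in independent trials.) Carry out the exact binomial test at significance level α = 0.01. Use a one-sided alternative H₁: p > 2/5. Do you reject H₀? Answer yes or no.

Exact binomial: n=17, k=16, p₀=2/5=0.4000
P(X≥16) from Σ C(n,i)·p₀^i·(1−p₀)^(n−i)
p-value (one-sided, H₁ greater) = 0.00000
At α=0.01: p < α → reject H₀

reject H₀: yes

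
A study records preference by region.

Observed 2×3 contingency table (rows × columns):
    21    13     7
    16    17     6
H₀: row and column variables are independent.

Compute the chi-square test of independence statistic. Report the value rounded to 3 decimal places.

Row totals [41, 39], col totals [37, 30, 13], n=80
χ² = (21−18.96)²/18.96 + (13−15.38)²/15.38 + (7−6.66)²/6.66 + (16−18.04)²/18.04 + (17−14.62)²/14.62 + (6−6.34)²/6.34 = 1.2367
df = 2

test statistic = 1.237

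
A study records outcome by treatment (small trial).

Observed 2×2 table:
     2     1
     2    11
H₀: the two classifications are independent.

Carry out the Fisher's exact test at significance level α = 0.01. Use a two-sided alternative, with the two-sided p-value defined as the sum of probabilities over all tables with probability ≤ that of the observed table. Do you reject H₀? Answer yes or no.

Margins: r₁=3, r₂=13, c₁=4, c₂=12, n=16
p_obs = C(3,2)·C(13,2)/C(16,4); sum pmf over tables with pmf ≤ p_obs
p-value (two-sided) = 0.13571
At α=0.01: p ≥ α → fail to reject H₀

reject H₀: no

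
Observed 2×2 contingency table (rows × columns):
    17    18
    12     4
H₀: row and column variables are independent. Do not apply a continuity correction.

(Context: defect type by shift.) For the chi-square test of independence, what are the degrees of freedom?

df = (r−1)(c−1) = (2−1)·(2−1) = 1

degrees of freedom = 1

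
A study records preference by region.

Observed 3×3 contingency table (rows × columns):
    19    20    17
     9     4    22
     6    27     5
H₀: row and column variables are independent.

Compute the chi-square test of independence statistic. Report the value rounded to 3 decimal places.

test statistic = 33.184

Row totals [56, 35, 38], col totals [34, 51, 44], n=129
χ² = (19−14.76)²/14.76 + (20−22.14)²/22.14 + (17−19.10)²/19.10 + (9−9.22)²/9.22 + (4−13.84)²/13.84 + (22−11.94)²/11.94 + (6−10.02)²/10.02 + (27−15.02)²/15.02 + (5−12.96)²/12.96 = 33.1839
df = 4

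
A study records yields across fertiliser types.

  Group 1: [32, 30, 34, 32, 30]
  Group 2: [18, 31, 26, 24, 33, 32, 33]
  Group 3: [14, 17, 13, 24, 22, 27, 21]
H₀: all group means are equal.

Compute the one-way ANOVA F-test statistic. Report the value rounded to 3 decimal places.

Group means [31.60, 28.14, 19.71], grand mean 25.947
SSB = Σnᵢ(x̄ᵢ−x̄)² = 465.462; SSW = ΣΣ(x−x̄ᵢ)² = 369.486
MSB = 465.462/2 = 232.7308; MSW = 369.486/16 = 23.0929
F = MSB/MSW = 10.0780
df = (2, 16)

test statistic = 10.078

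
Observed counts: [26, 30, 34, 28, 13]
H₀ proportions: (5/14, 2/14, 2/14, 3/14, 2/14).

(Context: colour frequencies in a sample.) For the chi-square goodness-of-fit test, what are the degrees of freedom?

df = k − 1 = 5 − 1 = 4

degrees of freedom = 4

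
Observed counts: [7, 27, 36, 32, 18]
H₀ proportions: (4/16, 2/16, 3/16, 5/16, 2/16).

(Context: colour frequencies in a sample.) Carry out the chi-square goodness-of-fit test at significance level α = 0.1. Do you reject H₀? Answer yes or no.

reject H₀: yes

n = 120; E_i = n·p_i = [30.00, 15.00, 22.50, 37.50, 15.00]
χ² = (7−30.00)²/30.00 + (27−15.00)²/15.00 + (36−22.50)²/22.50 + (32−37.50)²/37.50 + (18−15.00)²/15.00 = 36.7400
df = 4
p-value (upper-tail) = 0.00000
At α=0.1: p < α → reject H₀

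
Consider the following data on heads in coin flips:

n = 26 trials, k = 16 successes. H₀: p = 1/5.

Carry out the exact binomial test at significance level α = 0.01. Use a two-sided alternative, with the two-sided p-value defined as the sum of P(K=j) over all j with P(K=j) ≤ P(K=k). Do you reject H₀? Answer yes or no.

reject H₀: yes

Exact binomial: n=26, k=16, p₀=1/5=0.2000
P(X=j) = C(n,j)·p₀^j·(1−p₀)^(n−j); p = Σ P(X=j) over j with P(X=j) ≤ P(X=16)
p-value (two-sided) = 0.00000
At α=0.01: p < α → reject H₀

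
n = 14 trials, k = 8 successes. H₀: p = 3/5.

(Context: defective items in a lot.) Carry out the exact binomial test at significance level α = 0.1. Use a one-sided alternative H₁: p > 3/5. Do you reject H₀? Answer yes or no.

reject H₀: no

Exact binomial: n=14, k=8, p₀=3/5=0.6000
P(X≥8) from Σ C(n,i)·p₀^i·(1−p₀)^(n−i)
p-value (one-sided, H₁ greater) = 0.69245
At α=0.1: p ≥ α → fail to reject H₀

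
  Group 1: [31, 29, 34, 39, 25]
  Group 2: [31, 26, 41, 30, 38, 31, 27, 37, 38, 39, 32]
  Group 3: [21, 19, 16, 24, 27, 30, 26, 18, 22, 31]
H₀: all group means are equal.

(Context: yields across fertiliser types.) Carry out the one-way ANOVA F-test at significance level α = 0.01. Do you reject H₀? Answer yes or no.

reject H₀: yes

Group means [31.60, 33.64, 23.40], grand mean 29.308
SSB = Σnᵢ(x̄ᵢ−x̄)² = 581.393; SSW = ΣΣ(x−x̄ᵢ)² = 608.145
MSB = 581.393/2 = 290.6965; MSW = 608.145/23 = 26.4411
F = MSB/MSW = 10.9941
df = (2, 23)
p-value (upper-tail) = 0.00045
At α=0.01: p < α → reject H₀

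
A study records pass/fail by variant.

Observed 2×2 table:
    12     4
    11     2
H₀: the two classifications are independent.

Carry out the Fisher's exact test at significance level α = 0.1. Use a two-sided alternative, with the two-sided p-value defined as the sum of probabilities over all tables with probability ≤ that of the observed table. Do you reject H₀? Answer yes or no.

reject H₀: no

Margins: r₁=16, r₂=13, c₁=23, c₂=6, n=29
p_obs = C(16,12)·C(13,11)/C(29,23); sum pmf over tables with pmf ≤ p_obs
p-value (two-sided) = 0.66284
At α=0.1: p ≥ α → fail to reject H₀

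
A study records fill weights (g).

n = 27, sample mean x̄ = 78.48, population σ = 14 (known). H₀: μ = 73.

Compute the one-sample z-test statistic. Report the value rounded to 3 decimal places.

test statistic = 2.034

SE = σ/√n = 14/√27 = 2.6943
z = (x̄−μ₀)/SE = (78.48−73)/2.6943 = 2.0339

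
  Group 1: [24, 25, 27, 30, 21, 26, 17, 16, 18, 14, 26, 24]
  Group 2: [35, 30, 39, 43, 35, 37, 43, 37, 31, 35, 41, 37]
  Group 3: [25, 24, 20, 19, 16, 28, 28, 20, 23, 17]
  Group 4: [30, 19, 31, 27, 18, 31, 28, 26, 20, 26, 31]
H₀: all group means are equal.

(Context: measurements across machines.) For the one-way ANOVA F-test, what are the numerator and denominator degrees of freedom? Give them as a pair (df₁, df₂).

degrees of freedom = [3, 41]

k = 4 groups, N = 45 total
df = (k−1, N−k) = (4−1, 45−4) = (3, 41)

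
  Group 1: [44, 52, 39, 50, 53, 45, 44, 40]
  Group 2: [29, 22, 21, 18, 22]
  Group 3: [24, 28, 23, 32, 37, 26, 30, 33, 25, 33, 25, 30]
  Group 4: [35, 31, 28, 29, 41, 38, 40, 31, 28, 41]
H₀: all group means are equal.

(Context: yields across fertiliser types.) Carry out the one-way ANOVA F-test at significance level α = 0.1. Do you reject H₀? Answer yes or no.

Group means [45.88, 22.40, 28.83, 34.20], grand mean 33.343
SSB = Σnᵢ(x̄ᵢ−x̄)² = 2106.544; SSW = ΣΣ(x−x̄ᵢ)² = 735.342
MSB = 2106.544/3 = 702.1813; MSW = 735.342/31 = 23.7207
F = MSB/MSW = 29.6021
df = (3, 31)
p-value (upper-tail) = 0.00000
At α=0.1: p < α → reject H₀

reject H₀: yes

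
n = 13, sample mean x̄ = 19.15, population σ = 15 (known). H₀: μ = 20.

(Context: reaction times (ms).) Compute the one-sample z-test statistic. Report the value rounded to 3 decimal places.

SE = σ/√n = 15/√13 = 4.1603
z = (x̄−μ₀)/SE = (19.15−20)/4.1603 = -0.2043

test statistic = -0.204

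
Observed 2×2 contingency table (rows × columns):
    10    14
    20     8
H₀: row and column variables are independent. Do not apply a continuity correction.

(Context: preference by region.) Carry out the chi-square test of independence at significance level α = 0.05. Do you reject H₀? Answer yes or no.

reject H₀: yes

Row totals [24, 28], col totals [30, 22], n=52
χ² = (10−13.85)²/13.85 + (14−10.15)²/10.15 + (20−16.15)²/16.15 + (8−11.85)²/11.85 = 4.6898
df = 1
p-value (upper-tail) = 0.03034
At α=0.05: p < α → reject H₀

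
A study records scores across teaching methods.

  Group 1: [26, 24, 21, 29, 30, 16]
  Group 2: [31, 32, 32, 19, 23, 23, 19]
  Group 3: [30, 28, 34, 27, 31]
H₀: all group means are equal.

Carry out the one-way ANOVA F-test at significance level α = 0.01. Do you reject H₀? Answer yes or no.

reject H₀: no

Group means [24.33, 25.57, 30.00], grand mean 26.389
SSB = Σnᵢ(x̄ᵢ−x̄)² = 95.230; SSW = ΣΣ(x−x̄ᵢ)² = 379.048
MSB = 95.230/2 = 47.6151; MSW = 379.048/15 = 25.2698
F = MSB/MSW = 1.8843
df = (2, 15)
p-value (upper-tail) = 0.18619
At α=0.01: p ≥ α → fail to reject H₀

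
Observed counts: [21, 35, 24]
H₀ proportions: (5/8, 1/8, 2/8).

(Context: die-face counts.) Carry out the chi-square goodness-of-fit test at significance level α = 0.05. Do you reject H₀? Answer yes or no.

reject H₀: yes

n = 80; E_i = n·p_i = [50.00, 10.00, 20.00]
χ² = (21−50.00)²/50.00 + (35−10.00)²/10.00 + (24−20.00)²/20.00 = 80.1200
df = 2
p-value (upper-tail) = 0.00000
At α=0.05: p < α → reject H₀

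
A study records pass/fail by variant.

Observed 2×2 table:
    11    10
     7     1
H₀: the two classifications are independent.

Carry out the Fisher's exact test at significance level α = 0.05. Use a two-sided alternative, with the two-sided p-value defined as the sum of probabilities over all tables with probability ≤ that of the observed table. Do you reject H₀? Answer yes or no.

Margins: r₁=21, r₂=8, c₁=18, c₂=11, n=29
p_obs = C(21,11)·C(8,7)/C(29,18); sum pmf over tables with pmf ≤ p_obs
p-value (two-sided) = 0.10965
At α=0.05: p ≥ α → fail to reject H₀

reject H₀: no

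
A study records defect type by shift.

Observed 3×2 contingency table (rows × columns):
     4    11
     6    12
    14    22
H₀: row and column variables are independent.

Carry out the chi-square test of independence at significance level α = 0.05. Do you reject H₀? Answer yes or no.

reject H₀: no

Row totals [15, 18, 36], col totals [24, 45], n=69
χ² = (4−5.22)²/5.22 + (11−9.78)²/9.78 + (6−6.26)²/6.26 + (12−11.74)²/11.74 + (14−12.52)²/12.52 + (22−23.48)²/23.48 = 0.7198
df = 2
p-value (upper-tail) = 0.69774
At α=0.05: p ≥ α → fail to reject H₀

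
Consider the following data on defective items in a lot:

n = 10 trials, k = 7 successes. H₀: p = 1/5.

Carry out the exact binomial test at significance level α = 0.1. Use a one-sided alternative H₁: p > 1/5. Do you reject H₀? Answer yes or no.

reject H₀: yes

Exact binomial: n=10, k=7, p₀=1/5=0.2000
P(X≥7) from Σ C(n,i)·p₀^i·(1−p₀)^(n−i)
p-value (one-sided, H₁ greater) = 0.00086
At α=0.1: p < α → reject H₀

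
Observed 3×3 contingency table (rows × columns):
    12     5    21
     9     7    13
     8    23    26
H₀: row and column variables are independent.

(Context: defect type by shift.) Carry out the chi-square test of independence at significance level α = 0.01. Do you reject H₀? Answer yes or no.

reject H₀: no

Row totals [38, 29, 57], col totals [29, 35, 60], n=124
χ² = (12−8.89)²/8.89 + (5−10.73)²/10.73 + (21−18.39)²/18.39 + (9−6.78)²/6.78 + (7−8.19)²/8.19 + (13−14.03)²/14.03 + (8−13.33)²/13.33 + (23−16.09)²/16.09 + (26−27.58)²/27.58 = 10.6822
df = 4
p-value (upper-tail) = 0.03038
At α=0.01: p ≥ α → fail to reject H₀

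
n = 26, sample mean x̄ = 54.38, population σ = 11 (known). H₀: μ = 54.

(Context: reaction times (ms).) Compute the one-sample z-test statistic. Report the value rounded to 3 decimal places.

test statistic = 0.176

SE = σ/√n = 11/√26 = 2.1573
z = (x̄−μ₀)/SE = (54.38−54)/2.1573 = 0.1761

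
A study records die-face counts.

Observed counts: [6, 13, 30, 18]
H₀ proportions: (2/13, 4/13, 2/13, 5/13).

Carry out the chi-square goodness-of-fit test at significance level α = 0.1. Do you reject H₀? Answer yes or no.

n = 67; E_i = n·p_i = [10.31, 20.62, 10.31, 25.77]
χ² = (6−10.31)²/10.31 + (13−20.62)²/20.62 + (30−10.31)²/10.31 + (18−25.77)²/25.77 = 44.5769
df = 3
p-value (upper-tail) = 0.00000
At α=0.1: p < α → reject H₀

reject H₀: yes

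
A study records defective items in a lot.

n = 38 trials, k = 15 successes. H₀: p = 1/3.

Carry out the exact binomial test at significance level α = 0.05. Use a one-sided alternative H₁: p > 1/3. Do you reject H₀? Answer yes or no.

Exact binomial: n=38, k=15, p₀=1/3=0.3333
P(X≥15) from Σ C(n,i)·p₀^i·(1−p₀)^(n−i)
p-value (one-sided, H₁ greater) = 0.26052
At α=0.05: p ≥ α → fail to reject H₀

reject H₀: no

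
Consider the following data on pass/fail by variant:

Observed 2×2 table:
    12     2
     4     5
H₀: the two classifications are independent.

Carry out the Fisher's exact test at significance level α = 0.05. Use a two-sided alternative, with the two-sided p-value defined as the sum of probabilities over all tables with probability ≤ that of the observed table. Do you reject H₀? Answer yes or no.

reject H₀: no

Margins: r₁=14, r₂=9, c₁=16, c₂=7, n=23
p_obs = C(14,12)·C(9,4)/C(23,16); sum pmf over tables with pmf ≤ p_obs
p-value (two-sided) = 0.06571
At α=0.05: p ≥ α → fail to reject H₀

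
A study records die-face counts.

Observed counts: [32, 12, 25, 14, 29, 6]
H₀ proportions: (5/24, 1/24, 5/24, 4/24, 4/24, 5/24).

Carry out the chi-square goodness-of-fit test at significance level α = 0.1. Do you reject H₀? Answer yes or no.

reject H₀: yes

n = 118; E_i = n·p_i = [24.58, 4.92, 24.58, 19.67, 19.67, 24.58]
χ² = (32−24.58)²/24.58 + (12−4.92)²/4.92 + (25−24.58)²/24.58 + (14−19.67)²/19.67 + (29−19.67)²/19.67 + (6−24.58)²/24.58 = 32.5593
df = 5
p-value (upper-tail) = 0.00000
At α=0.1: p < α → reject H₀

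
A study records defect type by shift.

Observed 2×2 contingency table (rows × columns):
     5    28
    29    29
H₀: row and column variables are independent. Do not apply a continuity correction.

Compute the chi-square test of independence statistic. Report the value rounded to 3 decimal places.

Row totals [33, 58], col totals [34, 57], n=91
χ² = (5−12.33)²/12.33 + (28−20.67)²/20.67 + (29−21.67)²/21.67 + (29−36.33)²/36.33 = 10.9143
df = 1

test statistic = 10.914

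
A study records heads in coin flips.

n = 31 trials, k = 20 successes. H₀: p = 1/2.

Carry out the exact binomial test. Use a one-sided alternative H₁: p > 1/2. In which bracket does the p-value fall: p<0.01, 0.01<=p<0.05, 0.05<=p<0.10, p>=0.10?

p-value bracket: 0.05<=p<0.10

Exact binomial: n=31, k=20, p₀=1/2=0.5000
P(X≥20) from Σ C(n,i)·p₀^i·(1−p₀)^(n−i)
p-value (one-sided, H₁ greater) = 0.07481
→ bracket: 0.05<=p<0.10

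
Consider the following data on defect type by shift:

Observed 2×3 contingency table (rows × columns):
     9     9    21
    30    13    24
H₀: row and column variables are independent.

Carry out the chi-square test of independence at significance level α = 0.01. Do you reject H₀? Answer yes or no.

Row totals [39, 67], col totals [39, 22, 45], n=106
χ² = (9−14.35)²/14.35 + (9−8.09)²/8.09 + (21−16.56)²/16.56 + (30−24.65)²/24.65 + (13−13.91)²/13.91 + (24−28.44)²/28.44 = 5.2017
df = 2
p-value (upper-tail) = 0.07421
At α=0.01: p ≥ α → fail to reject H₀

reject H₀: no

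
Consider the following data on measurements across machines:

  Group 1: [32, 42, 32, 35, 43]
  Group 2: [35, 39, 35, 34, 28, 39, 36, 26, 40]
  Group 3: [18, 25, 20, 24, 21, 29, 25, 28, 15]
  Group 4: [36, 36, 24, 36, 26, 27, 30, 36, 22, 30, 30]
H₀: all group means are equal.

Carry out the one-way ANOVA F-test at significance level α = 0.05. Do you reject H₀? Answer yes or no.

reject H₀: yes

Group means [36.80, 34.67, 22.78, 30.27], grand mean 30.412
SSB = Σnᵢ(x̄ᵢ−x̄)² = 891.698; SSW = ΣΣ(x−x̄ᵢ)² = 742.537
MSB = 891.698/3 = 297.2326; MSW = 742.537/30 = 24.7512
F = MSB/MSW = 12.0088
df = (3, 30)
p-value (upper-tail) = 0.00002
At α=0.05: p < α → reject H₀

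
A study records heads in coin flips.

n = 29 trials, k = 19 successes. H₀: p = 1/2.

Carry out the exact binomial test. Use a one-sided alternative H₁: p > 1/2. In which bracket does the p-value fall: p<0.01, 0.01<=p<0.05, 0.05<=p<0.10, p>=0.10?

Exact binomial: n=29, k=19, p₀=1/2=0.5000
P(X≥19) from Σ C(n,i)·p₀^i·(1−p₀)^(n−i)
p-value (one-sided, H₁ greater) = 0.06802
→ bracket: 0.05<=p<0.10

p-value bracket: 0.05<=p<0.10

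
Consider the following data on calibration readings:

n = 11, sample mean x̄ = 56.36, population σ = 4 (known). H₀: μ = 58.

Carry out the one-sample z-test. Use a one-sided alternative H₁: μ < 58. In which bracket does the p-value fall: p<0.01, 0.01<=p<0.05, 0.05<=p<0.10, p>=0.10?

p-value bracket: 0.05<=p<0.10

SE = σ/√n = 4/√11 = 1.2060
z = (x̄−μ₀)/SE = (56.36−58)/1.2060 = -1.3598
p-value (one-sided, H₁ less) = 0.08694
→ bracket: 0.05<=p<0.10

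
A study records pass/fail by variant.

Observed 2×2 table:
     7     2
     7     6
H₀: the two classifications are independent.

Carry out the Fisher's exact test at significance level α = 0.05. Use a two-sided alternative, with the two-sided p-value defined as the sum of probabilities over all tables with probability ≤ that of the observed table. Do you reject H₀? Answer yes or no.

Margins: r₁=9, r₂=13, c₁=14, c₂=8, n=22
p_obs = C(9,7)·C(13,7)/C(22,14); sum pmf over tables with pmf ≤ p_obs
p-value (two-sided) = 0.38019
At α=0.05: p ≥ α → fail to reject H₀

reject H₀: no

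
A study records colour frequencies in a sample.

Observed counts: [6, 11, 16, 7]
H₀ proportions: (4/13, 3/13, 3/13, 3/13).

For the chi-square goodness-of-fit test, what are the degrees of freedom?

degrees of freedom = 3

df = k − 1 = 4 − 1 = 3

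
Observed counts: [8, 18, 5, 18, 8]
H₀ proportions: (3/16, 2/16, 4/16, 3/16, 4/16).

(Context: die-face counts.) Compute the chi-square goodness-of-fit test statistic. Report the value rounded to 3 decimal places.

test statistic = 31.023

n = 57; E_i = n·p_i = [10.69, 7.12, 14.25, 10.69, 14.25]
χ² = (8−10.69)²/10.69 + (18−7.12)²/7.12 + (5−14.25)²/14.25 + (18−10.69)²/10.69 + (8−14.25)²/14.25 = 31.0234
df = 4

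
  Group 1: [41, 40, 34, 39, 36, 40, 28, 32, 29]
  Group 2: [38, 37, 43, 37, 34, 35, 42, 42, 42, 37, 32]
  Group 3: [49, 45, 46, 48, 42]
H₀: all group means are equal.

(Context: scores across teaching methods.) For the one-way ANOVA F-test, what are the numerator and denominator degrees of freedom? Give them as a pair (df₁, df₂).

degrees of freedom = [2, 22]

k = 3 groups, N = 25 total
df = (k−1, N−k) = (3−1, 25−3) = (2, 22)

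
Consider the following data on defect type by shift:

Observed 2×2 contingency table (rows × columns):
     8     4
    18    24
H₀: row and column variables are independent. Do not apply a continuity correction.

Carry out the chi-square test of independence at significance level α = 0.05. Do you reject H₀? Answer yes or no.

reject H₀: no

Row totals [12, 42], col totals [26, 28], n=54
χ² = (8−5.78)²/5.78 + (4−6.22)²/6.22 + (18−20.22)²/20.22 + (24−21.78)²/21.78 = 2.1193
df = 1
p-value (upper-tail) = 0.14545
At α=0.05: p ≥ α → fail to reject H₀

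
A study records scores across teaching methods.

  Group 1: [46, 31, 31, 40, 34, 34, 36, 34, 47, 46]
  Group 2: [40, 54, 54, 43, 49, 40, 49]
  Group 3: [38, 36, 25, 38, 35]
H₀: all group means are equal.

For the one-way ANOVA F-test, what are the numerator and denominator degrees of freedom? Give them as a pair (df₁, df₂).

degrees of freedom = [2, 19]

k = 3 groups, N = 22 total
df = (k−1, N−k) = (3−1, 22−3) = (2, 19)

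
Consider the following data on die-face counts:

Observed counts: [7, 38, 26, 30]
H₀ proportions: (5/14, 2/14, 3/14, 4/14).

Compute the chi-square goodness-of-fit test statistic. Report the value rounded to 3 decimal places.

test statistic = 62.860

n = 101; E_i = n·p_i = [36.07, 14.43, 21.64, 28.86]
χ² = (7−36.07)²/36.07 + (38−14.43)²/14.43 + (26−21.64)²/21.64 + (30−28.86)²/28.86 = 62.8601
df = 3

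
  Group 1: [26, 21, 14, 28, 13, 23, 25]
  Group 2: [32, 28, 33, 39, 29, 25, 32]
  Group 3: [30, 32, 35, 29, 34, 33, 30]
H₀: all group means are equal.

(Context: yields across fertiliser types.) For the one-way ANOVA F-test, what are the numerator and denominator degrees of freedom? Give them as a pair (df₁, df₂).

k = 3 groups, N = 21 total
df = (k−1, N−k) = (3−1, 21−3) = (2, 18)

degrees of freedom = [2, 18]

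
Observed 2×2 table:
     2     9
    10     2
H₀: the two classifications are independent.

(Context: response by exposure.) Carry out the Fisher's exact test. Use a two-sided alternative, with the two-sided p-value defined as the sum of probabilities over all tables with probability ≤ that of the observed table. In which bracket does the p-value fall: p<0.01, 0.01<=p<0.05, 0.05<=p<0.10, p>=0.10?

p-value bracket: p<0.01

Margins: r₁=11, r₂=12, c₁=12, c₂=11, n=23
p_obs = C(11,2)·C(12,10)/C(23,12); sum pmf over tables with pmf ≤ p_obs
p-value (two-sided) = 0.00333
→ bracket: p<0.01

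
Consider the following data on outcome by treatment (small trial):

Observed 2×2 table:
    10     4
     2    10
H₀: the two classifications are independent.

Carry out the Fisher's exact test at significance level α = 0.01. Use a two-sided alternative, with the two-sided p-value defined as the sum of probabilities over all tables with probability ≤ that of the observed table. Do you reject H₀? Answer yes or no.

reject H₀: yes

Margins: r₁=14, r₂=12, c₁=12, c₂=14, n=26
p_obs = C(14,10)·C(12,2)/C(26,12); sum pmf over tables with pmf ≤ p_obs
p-value (two-sided) = 0.00794
At α=0.01: p < α → reject H₀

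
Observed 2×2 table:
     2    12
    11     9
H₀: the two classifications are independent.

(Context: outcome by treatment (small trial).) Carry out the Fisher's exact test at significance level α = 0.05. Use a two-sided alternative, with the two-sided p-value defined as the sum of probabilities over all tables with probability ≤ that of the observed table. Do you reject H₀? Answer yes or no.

reject H₀: yes

Margins: r₁=14, r₂=20, c₁=13, c₂=21, n=34
p_obs = C(14,2)·C(20,11)/C(34,13); sum pmf over tables with pmf ≤ p_obs
p-value (two-sided) = 0.03021
At α=0.05: p < α → reject H₀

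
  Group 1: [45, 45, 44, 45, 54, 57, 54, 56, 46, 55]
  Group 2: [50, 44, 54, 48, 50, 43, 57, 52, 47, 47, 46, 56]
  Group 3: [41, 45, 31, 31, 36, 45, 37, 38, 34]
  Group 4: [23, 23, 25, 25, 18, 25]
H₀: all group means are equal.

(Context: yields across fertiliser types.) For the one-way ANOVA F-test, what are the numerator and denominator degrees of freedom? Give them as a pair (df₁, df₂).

degrees of freedom = [3, 33]

k = 4 groups, N = 37 total
df = (k−1, N−k) = (4−1, 37−4) = (3, 33)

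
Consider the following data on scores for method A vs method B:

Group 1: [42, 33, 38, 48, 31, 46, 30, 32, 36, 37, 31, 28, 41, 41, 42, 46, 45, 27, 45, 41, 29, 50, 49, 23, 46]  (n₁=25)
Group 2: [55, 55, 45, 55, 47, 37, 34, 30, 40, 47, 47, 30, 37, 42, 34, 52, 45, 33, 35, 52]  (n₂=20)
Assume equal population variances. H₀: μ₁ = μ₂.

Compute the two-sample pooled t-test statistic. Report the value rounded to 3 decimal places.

x̄₁=38.280, s₁=7.818, n₁=25
x̄₂=42.600, s₂=8.562, n₂=20
s_p² = [24·7.818² + 19·8.562²]/43 = 66.5079
SE = √(s_p²·(1/25+1/20)) = 2.4466
t = (38.280−42.600)/2.4466 = -1.7657
df = 43

test statistic = -1.766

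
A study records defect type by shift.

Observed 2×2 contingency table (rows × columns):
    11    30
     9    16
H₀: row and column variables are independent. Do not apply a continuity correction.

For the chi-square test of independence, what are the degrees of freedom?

df = (r−1)(c−1) = (2−1)·(2−1) = 1

degrees of freedom = 1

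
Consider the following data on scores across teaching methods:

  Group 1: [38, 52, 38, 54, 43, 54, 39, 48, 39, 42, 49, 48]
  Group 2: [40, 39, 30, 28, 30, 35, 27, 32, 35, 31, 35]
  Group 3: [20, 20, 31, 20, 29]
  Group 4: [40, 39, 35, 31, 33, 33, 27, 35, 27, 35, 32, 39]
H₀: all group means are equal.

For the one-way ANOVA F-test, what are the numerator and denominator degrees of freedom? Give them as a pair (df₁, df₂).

degrees of freedom = [3, 36]

k = 4 groups, N = 40 total
df = (k−1, N−k) = (4−1, 40−4) = (3, 36)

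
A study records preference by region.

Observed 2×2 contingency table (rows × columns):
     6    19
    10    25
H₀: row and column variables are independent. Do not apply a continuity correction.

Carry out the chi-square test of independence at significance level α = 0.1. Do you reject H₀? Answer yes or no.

Row totals [25, 35], col totals [16, 44], n=60
χ² = (6−6.67)²/6.67 + (19−18.33)²/18.33 + (10−9.33)²/9.33 + (25−25.67)²/25.67 = 0.1558
df = 1
p-value (upper-tail) = 0.69301
At α=0.1: p ≥ α → fail to reject H₀

reject H₀: no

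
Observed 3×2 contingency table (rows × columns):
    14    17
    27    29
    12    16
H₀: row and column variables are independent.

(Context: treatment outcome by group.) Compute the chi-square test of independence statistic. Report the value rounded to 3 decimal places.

test statistic = 0.230

Row totals [31, 56, 28], col totals [53, 62], n=115
χ² = (14−14.29)²/14.29 + (17−16.71)²/16.71 + (27−25.81)²/25.81 + (29−30.19)²/30.19 + (12−12.90)²/12.90 + (16−15.10)²/15.10 = 0.2302
df = 2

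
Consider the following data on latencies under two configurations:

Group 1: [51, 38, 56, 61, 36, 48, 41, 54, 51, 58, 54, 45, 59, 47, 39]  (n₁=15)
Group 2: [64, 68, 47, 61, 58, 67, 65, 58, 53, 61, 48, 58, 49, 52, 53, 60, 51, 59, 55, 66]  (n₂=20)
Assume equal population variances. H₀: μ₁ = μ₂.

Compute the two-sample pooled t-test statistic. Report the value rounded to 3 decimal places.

test statistic = -3.444

x̄₁=49.200, s₁=8.046, n₁=15
x̄₂=57.650, s₂=6.475, n₂=20
s_p² = [14·8.046² + 19·6.475²]/33 = 51.6045
SE = √(s_p²·(1/15+1/20)) = 2.4537
t = (49.200−57.650)/2.4537 = -3.4438
df = 33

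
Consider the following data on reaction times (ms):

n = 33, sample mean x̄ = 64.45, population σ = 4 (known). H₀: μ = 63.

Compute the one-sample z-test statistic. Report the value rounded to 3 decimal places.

test statistic = 2.082

SE = σ/√n = 4/√33 = 0.6963
z = (x̄−μ₀)/SE = (64.45−63)/0.6963 = 2.0824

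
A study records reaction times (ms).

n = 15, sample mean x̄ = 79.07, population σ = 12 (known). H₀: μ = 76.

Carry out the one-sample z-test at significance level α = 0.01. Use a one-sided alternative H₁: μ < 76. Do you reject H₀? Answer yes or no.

reject H₀: no

SE = σ/√n = 12/√15 = 3.0984
z = (x̄−μ₀)/SE = (79.07−76)/3.0984 = 0.9908
p-value (one-sided, H₁ less) = 0.83912
At α=0.01: p ≥ α → fail to reject H₀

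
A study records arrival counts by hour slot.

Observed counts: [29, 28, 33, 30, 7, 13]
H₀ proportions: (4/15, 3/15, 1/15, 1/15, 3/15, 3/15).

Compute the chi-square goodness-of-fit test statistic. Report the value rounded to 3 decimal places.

test statistic = 131.420

n = 140; E_i = n·p_i = [37.33, 28.00, 9.33, 9.33, 28.00, 28.00]
χ² = (29−37.33)²/37.33 + (28−28.00)²/28.00 + (33−9.33)²/9.33 + (30−9.33)²/9.33 + (7−28.00)²/28.00 + (13−28.00)²/28.00 = 131.4196
df = 5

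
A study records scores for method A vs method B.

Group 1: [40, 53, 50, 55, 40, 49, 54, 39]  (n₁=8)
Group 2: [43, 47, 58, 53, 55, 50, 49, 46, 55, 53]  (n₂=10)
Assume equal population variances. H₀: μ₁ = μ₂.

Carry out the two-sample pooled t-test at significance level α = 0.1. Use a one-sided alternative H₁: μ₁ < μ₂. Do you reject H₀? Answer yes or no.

reject H₀: no

x̄₁=47.500, s₁=6.782, n₁=8
x̄₂=50.900, s₂=4.701, n₂=10
s_p² = [7·6.782² + 9·4.701²]/16 = 32.5562
SE = √(s_p²·(1/8+1/10)) = 2.7065
t = (47.500−50.900)/2.7065 = -1.2562
df = 16
p-value (one-sided, H₁ less) = 0.11353
At α=0.1: p ≥ α → fail to reject H₀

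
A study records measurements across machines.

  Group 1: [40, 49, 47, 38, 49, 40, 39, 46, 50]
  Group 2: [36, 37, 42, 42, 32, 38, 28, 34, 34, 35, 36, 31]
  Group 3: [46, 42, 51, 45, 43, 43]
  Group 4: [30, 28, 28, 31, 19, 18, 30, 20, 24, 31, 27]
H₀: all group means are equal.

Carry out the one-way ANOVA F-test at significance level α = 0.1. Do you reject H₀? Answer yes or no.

reject H₀: yes

Group means [44.22, 35.42, 45.00, 26.00], grand mean 36.289
SSB = Σnᵢ(x̄ᵢ−x̄)² = 2195.344; SSW = ΣΣ(x−x̄ᵢ)² = 676.472
MSB = 2195.344/3 = 731.7812; MSW = 676.472/34 = 19.8962
F = MSB/MSW = 36.7799
df = (3, 34)
p-value (upper-tail) = 0.00000
At α=0.1: p < α → reject H₀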